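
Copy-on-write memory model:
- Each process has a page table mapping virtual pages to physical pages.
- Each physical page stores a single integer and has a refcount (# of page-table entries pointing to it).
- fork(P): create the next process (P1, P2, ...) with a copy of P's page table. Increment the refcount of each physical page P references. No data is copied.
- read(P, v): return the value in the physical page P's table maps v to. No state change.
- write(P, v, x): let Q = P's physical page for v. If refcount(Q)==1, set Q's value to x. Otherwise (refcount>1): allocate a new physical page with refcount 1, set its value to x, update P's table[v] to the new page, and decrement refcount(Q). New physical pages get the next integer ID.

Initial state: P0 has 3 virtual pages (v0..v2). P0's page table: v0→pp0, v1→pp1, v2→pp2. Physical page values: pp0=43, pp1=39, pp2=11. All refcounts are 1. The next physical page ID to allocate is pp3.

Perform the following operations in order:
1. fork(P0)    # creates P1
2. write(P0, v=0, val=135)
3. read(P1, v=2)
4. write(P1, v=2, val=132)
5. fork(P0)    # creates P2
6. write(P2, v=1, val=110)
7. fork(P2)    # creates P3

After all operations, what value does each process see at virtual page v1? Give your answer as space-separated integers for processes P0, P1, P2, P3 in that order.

Answer: 39 39 110 110

Derivation:
Op 1: fork(P0) -> P1. 3 ppages; refcounts: pp0:2 pp1:2 pp2:2
Op 2: write(P0, v0, 135). refcount(pp0)=2>1 -> COPY to pp3. 4 ppages; refcounts: pp0:1 pp1:2 pp2:2 pp3:1
Op 3: read(P1, v2) -> 11. No state change.
Op 4: write(P1, v2, 132). refcount(pp2)=2>1 -> COPY to pp4. 5 ppages; refcounts: pp0:1 pp1:2 pp2:1 pp3:1 pp4:1
Op 5: fork(P0) -> P2. 5 ppages; refcounts: pp0:1 pp1:3 pp2:2 pp3:2 pp4:1
Op 6: write(P2, v1, 110). refcount(pp1)=3>1 -> COPY to pp5. 6 ppages; refcounts: pp0:1 pp1:2 pp2:2 pp3:2 pp4:1 pp5:1
Op 7: fork(P2) -> P3. 6 ppages; refcounts: pp0:1 pp1:2 pp2:3 pp3:3 pp4:1 pp5:2
P0: v1 -> pp1 = 39
P1: v1 -> pp1 = 39
P2: v1 -> pp5 = 110
P3: v1 -> pp5 = 110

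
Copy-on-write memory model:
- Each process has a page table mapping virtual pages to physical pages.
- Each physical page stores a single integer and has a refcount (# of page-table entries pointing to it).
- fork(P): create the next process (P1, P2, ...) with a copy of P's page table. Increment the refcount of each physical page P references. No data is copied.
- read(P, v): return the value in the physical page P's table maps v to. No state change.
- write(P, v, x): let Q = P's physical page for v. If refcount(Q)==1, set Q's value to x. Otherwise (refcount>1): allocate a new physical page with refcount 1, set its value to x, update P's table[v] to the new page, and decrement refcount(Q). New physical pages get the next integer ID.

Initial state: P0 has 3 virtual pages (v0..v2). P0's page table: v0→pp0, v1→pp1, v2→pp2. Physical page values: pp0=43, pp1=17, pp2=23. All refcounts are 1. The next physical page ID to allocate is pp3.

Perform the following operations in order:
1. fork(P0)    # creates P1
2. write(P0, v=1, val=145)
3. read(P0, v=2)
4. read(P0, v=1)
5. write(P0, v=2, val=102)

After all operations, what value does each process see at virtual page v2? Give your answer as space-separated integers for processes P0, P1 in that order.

Answer: 102 23

Derivation:
Op 1: fork(P0) -> P1. 3 ppages; refcounts: pp0:2 pp1:2 pp2:2
Op 2: write(P0, v1, 145). refcount(pp1)=2>1 -> COPY to pp3. 4 ppages; refcounts: pp0:2 pp1:1 pp2:2 pp3:1
Op 3: read(P0, v2) -> 23. No state change.
Op 4: read(P0, v1) -> 145. No state change.
Op 5: write(P0, v2, 102). refcount(pp2)=2>1 -> COPY to pp4. 5 ppages; refcounts: pp0:2 pp1:1 pp2:1 pp3:1 pp4:1
P0: v2 -> pp4 = 102
P1: v2 -> pp2 = 23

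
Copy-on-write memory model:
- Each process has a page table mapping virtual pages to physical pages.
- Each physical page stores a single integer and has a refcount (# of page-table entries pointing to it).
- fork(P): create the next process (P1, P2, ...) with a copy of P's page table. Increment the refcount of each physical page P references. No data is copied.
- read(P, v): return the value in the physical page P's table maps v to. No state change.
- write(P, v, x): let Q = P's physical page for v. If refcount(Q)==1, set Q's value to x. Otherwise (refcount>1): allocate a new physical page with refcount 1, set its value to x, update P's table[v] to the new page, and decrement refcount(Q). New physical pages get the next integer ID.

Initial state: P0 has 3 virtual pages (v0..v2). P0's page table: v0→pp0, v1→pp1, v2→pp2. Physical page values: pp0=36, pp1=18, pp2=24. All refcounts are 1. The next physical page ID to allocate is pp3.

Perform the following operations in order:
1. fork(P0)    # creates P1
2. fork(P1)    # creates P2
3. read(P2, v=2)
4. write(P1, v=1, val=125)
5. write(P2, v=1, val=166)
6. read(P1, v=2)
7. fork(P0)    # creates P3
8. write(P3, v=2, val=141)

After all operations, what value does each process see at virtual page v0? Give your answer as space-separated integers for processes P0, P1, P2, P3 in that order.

Answer: 36 36 36 36

Derivation:
Op 1: fork(P0) -> P1. 3 ppages; refcounts: pp0:2 pp1:2 pp2:2
Op 2: fork(P1) -> P2. 3 ppages; refcounts: pp0:3 pp1:3 pp2:3
Op 3: read(P2, v2) -> 24. No state change.
Op 4: write(P1, v1, 125). refcount(pp1)=3>1 -> COPY to pp3. 4 ppages; refcounts: pp0:3 pp1:2 pp2:3 pp3:1
Op 5: write(P2, v1, 166). refcount(pp1)=2>1 -> COPY to pp4. 5 ppages; refcounts: pp0:3 pp1:1 pp2:3 pp3:1 pp4:1
Op 6: read(P1, v2) -> 24. No state change.
Op 7: fork(P0) -> P3. 5 ppages; refcounts: pp0:4 pp1:2 pp2:4 pp3:1 pp4:1
Op 8: write(P3, v2, 141). refcount(pp2)=4>1 -> COPY to pp5. 6 ppages; refcounts: pp0:4 pp1:2 pp2:3 pp3:1 pp4:1 pp5:1
P0: v0 -> pp0 = 36
P1: v0 -> pp0 = 36
P2: v0 -> pp0 = 36
P3: v0 -> pp0 = 36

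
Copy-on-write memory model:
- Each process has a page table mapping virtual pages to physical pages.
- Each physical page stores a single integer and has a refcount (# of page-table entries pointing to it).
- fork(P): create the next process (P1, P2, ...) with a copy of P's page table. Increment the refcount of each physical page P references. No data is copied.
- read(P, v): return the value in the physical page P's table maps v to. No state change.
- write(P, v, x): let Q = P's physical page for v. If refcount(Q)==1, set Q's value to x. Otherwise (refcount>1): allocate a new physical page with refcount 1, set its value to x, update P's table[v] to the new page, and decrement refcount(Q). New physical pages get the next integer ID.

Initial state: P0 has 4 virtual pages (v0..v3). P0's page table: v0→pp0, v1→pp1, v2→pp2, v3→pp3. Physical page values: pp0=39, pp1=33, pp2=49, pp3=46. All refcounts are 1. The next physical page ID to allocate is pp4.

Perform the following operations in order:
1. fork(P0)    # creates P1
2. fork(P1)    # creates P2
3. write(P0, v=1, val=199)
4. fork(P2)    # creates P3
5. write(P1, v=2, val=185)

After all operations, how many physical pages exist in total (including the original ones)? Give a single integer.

Op 1: fork(P0) -> P1. 4 ppages; refcounts: pp0:2 pp1:2 pp2:2 pp3:2
Op 2: fork(P1) -> P2. 4 ppages; refcounts: pp0:3 pp1:3 pp2:3 pp3:3
Op 3: write(P0, v1, 199). refcount(pp1)=3>1 -> COPY to pp4. 5 ppages; refcounts: pp0:3 pp1:2 pp2:3 pp3:3 pp4:1
Op 4: fork(P2) -> P3. 5 ppages; refcounts: pp0:4 pp1:3 pp2:4 pp3:4 pp4:1
Op 5: write(P1, v2, 185). refcount(pp2)=4>1 -> COPY to pp5. 6 ppages; refcounts: pp0:4 pp1:3 pp2:3 pp3:4 pp4:1 pp5:1

Answer: 6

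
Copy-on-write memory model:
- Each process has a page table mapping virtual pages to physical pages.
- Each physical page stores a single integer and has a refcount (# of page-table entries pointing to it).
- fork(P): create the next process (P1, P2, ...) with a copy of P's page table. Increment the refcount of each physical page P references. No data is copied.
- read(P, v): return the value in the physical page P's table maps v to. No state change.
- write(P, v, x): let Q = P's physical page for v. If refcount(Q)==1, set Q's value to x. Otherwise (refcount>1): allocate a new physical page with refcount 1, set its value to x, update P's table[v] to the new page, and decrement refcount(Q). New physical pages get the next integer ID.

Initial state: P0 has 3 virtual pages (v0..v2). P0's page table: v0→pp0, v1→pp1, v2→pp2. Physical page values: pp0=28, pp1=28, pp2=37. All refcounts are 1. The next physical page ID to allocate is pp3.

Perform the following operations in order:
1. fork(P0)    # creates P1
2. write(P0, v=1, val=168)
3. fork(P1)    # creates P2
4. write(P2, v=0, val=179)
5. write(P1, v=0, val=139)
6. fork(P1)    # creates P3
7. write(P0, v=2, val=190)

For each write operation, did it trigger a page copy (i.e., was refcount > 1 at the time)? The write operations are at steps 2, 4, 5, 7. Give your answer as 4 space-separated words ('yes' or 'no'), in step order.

Op 1: fork(P0) -> P1. 3 ppages; refcounts: pp0:2 pp1:2 pp2:2
Op 2: write(P0, v1, 168). refcount(pp1)=2>1 -> COPY to pp3. 4 ppages; refcounts: pp0:2 pp1:1 pp2:2 pp3:1
Op 3: fork(P1) -> P2. 4 ppages; refcounts: pp0:3 pp1:2 pp2:3 pp3:1
Op 4: write(P2, v0, 179). refcount(pp0)=3>1 -> COPY to pp4. 5 ppages; refcounts: pp0:2 pp1:2 pp2:3 pp3:1 pp4:1
Op 5: write(P1, v0, 139). refcount(pp0)=2>1 -> COPY to pp5. 6 ppages; refcounts: pp0:1 pp1:2 pp2:3 pp3:1 pp4:1 pp5:1
Op 6: fork(P1) -> P3. 6 ppages; refcounts: pp0:1 pp1:3 pp2:4 pp3:1 pp4:1 pp5:2
Op 7: write(P0, v2, 190). refcount(pp2)=4>1 -> COPY to pp6. 7 ppages; refcounts: pp0:1 pp1:3 pp2:3 pp3:1 pp4:1 pp5:2 pp6:1

yes yes yes yes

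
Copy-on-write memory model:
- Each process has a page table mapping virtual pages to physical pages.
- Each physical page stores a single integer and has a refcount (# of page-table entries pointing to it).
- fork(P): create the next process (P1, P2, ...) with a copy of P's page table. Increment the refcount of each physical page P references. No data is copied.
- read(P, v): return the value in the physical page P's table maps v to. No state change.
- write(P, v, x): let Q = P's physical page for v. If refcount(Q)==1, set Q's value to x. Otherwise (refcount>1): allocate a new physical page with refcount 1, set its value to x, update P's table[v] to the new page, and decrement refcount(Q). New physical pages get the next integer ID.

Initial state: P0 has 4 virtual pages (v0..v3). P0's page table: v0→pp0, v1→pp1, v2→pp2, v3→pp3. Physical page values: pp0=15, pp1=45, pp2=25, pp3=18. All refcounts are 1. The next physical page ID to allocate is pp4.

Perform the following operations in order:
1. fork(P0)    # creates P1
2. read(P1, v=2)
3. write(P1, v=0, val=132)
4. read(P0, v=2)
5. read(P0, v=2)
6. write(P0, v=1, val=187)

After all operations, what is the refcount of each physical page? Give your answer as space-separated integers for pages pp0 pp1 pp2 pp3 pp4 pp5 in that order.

Answer: 1 1 2 2 1 1

Derivation:
Op 1: fork(P0) -> P1. 4 ppages; refcounts: pp0:2 pp1:2 pp2:2 pp3:2
Op 2: read(P1, v2) -> 25. No state change.
Op 3: write(P1, v0, 132). refcount(pp0)=2>1 -> COPY to pp4. 5 ppages; refcounts: pp0:1 pp1:2 pp2:2 pp3:2 pp4:1
Op 4: read(P0, v2) -> 25. No state change.
Op 5: read(P0, v2) -> 25. No state change.
Op 6: write(P0, v1, 187). refcount(pp1)=2>1 -> COPY to pp5. 6 ppages; refcounts: pp0:1 pp1:1 pp2:2 pp3:2 pp4:1 pp5:1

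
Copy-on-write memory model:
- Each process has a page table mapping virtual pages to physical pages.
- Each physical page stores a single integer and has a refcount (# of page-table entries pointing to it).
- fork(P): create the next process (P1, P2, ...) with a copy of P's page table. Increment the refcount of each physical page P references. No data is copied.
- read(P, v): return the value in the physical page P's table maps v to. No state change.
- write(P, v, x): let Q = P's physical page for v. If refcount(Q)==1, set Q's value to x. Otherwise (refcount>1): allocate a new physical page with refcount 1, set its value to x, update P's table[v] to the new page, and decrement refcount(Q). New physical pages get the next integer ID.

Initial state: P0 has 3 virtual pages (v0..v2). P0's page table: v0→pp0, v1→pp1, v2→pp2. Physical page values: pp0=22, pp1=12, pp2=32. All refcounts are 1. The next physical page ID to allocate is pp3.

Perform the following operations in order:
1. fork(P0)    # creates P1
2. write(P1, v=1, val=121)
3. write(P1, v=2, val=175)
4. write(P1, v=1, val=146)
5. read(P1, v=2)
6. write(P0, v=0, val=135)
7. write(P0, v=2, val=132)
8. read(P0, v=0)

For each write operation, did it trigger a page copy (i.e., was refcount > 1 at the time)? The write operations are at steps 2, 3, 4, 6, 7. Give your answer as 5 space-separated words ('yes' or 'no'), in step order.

Op 1: fork(P0) -> P1. 3 ppages; refcounts: pp0:2 pp1:2 pp2:2
Op 2: write(P1, v1, 121). refcount(pp1)=2>1 -> COPY to pp3. 4 ppages; refcounts: pp0:2 pp1:1 pp2:2 pp3:1
Op 3: write(P1, v2, 175). refcount(pp2)=2>1 -> COPY to pp4. 5 ppages; refcounts: pp0:2 pp1:1 pp2:1 pp3:1 pp4:1
Op 4: write(P1, v1, 146). refcount(pp3)=1 -> write in place. 5 ppages; refcounts: pp0:2 pp1:1 pp2:1 pp3:1 pp4:1
Op 5: read(P1, v2) -> 175. No state change.
Op 6: write(P0, v0, 135). refcount(pp0)=2>1 -> COPY to pp5. 6 ppages; refcounts: pp0:1 pp1:1 pp2:1 pp3:1 pp4:1 pp5:1
Op 7: write(P0, v2, 132). refcount(pp2)=1 -> write in place. 6 ppages; refcounts: pp0:1 pp1:1 pp2:1 pp3:1 pp4:1 pp5:1
Op 8: read(P0, v0) -> 135. No state change.

yes yes no yes no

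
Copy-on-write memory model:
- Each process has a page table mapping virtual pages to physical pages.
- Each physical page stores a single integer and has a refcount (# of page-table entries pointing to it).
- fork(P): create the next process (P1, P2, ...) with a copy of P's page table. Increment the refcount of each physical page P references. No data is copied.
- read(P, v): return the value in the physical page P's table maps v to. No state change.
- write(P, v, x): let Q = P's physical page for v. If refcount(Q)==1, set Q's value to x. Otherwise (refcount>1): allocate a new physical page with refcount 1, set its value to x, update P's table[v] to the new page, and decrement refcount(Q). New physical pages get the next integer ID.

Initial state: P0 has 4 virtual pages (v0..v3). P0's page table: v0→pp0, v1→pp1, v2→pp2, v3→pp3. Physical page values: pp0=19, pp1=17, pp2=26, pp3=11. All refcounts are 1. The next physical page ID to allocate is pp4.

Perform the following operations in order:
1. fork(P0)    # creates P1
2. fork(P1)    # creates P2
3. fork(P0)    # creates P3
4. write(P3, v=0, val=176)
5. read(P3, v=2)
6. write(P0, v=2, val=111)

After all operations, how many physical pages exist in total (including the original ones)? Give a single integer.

Op 1: fork(P0) -> P1. 4 ppages; refcounts: pp0:2 pp1:2 pp2:2 pp3:2
Op 2: fork(P1) -> P2. 4 ppages; refcounts: pp0:3 pp1:3 pp2:3 pp3:3
Op 3: fork(P0) -> P3. 4 ppages; refcounts: pp0:4 pp1:4 pp2:4 pp3:4
Op 4: write(P3, v0, 176). refcount(pp0)=4>1 -> COPY to pp4. 5 ppages; refcounts: pp0:3 pp1:4 pp2:4 pp3:4 pp4:1
Op 5: read(P3, v2) -> 26. No state change.
Op 6: write(P0, v2, 111). refcount(pp2)=4>1 -> COPY to pp5. 6 ppages; refcounts: pp0:3 pp1:4 pp2:3 pp3:4 pp4:1 pp5:1

Answer: 6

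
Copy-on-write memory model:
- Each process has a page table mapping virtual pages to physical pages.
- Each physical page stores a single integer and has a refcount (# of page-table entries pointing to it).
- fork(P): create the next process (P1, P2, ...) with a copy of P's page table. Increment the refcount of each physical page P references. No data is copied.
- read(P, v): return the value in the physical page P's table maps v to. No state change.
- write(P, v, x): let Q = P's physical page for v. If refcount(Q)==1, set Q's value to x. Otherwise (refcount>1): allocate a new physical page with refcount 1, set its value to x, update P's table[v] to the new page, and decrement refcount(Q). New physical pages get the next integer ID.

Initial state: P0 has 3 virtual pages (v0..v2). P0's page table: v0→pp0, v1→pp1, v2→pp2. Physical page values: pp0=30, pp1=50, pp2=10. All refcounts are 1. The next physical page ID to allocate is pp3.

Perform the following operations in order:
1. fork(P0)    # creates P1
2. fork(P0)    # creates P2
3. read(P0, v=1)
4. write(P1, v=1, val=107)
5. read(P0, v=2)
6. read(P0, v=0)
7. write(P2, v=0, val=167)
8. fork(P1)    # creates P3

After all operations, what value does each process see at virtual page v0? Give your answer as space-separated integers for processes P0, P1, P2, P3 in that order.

Answer: 30 30 167 30

Derivation:
Op 1: fork(P0) -> P1. 3 ppages; refcounts: pp0:2 pp1:2 pp2:2
Op 2: fork(P0) -> P2. 3 ppages; refcounts: pp0:3 pp1:3 pp2:3
Op 3: read(P0, v1) -> 50. No state change.
Op 4: write(P1, v1, 107). refcount(pp1)=3>1 -> COPY to pp3. 4 ppages; refcounts: pp0:3 pp1:2 pp2:3 pp3:1
Op 5: read(P0, v2) -> 10. No state change.
Op 6: read(P0, v0) -> 30. No state change.
Op 7: write(P2, v0, 167). refcount(pp0)=3>1 -> COPY to pp4. 5 ppages; refcounts: pp0:2 pp1:2 pp2:3 pp3:1 pp4:1
Op 8: fork(P1) -> P3. 5 ppages; refcounts: pp0:3 pp1:2 pp2:4 pp3:2 pp4:1
P0: v0 -> pp0 = 30
P1: v0 -> pp0 = 30
P2: v0 -> pp4 = 167
P3: v0 -> pp0 = 30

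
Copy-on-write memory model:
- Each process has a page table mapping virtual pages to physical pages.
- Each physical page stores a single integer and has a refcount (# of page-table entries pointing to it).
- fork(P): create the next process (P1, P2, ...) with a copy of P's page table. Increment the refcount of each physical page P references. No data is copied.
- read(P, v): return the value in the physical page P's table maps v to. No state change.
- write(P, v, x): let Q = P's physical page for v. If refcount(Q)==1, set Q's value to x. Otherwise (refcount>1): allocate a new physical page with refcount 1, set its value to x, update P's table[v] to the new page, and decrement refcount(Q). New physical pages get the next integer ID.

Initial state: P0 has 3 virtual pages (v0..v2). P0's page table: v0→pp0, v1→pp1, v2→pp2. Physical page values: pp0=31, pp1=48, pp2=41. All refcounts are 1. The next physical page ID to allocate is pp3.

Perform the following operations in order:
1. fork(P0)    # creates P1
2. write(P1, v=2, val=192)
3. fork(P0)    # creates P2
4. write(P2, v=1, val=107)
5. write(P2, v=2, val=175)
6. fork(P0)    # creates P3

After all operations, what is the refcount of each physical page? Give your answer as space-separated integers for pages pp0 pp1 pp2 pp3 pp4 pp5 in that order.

Answer: 4 3 2 1 1 1

Derivation:
Op 1: fork(P0) -> P1. 3 ppages; refcounts: pp0:2 pp1:2 pp2:2
Op 2: write(P1, v2, 192). refcount(pp2)=2>1 -> COPY to pp3. 4 ppages; refcounts: pp0:2 pp1:2 pp2:1 pp3:1
Op 3: fork(P0) -> P2. 4 ppages; refcounts: pp0:3 pp1:3 pp2:2 pp3:1
Op 4: write(P2, v1, 107). refcount(pp1)=3>1 -> COPY to pp4. 5 ppages; refcounts: pp0:3 pp1:2 pp2:2 pp3:1 pp4:1
Op 5: write(P2, v2, 175). refcount(pp2)=2>1 -> COPY to pp5. 6 ppages; refcounts: pp0:3 pp1:2 pp2:1 pp3:1 pp4:1 pp5:1
Op 6: fork(P0) -> P3. 6 ppages; refcounts: pp0:4 pp1:3 pp2:2 pp3:1 pp4:1 pp5:1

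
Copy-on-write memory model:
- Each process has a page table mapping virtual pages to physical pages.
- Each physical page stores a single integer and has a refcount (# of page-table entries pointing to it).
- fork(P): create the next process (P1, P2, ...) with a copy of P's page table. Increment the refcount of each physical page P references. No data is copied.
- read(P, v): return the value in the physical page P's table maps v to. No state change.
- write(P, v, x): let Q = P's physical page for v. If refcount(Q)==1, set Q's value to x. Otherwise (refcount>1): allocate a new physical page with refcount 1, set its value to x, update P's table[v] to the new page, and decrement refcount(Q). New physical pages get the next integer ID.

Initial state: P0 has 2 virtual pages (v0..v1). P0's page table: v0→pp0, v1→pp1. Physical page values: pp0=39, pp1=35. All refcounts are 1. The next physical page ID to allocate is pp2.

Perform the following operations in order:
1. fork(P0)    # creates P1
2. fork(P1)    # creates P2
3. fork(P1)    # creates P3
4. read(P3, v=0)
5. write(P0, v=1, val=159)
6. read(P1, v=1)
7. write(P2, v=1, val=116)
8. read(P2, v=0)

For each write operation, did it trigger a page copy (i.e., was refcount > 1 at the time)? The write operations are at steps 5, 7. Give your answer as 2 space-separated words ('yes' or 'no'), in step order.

Op 1: fork(P0) -> P1. 2 ppages; refcounts: pp0:2 pp1:2
Op 2: fork(P1) -> P2. 2 ppages; refcounts: pp0:3 pp1:3
Op 3: fork(P1) -> P3. 2 ppages; refcounts: pp0:4 pp1:4
Op 4: read(P3, v0) -> 39. No state change.
Op 5: write(P0, v1, 159). refcount(pp1)=4>1 -> COPY to pp2. 3 ppages; refcounts: pp0:4 pp1:3 pp2:1
Op 6: read(P1, v1) -> 35. No state change.
Op 7: write(P2, v1, 116). refcount(pp1)=3>1 -> COPY to pp3. 4 ppages; refcounts: pp0:4 pp1:2 pp2:1 pp3:1
Op 8: read(P2, v0) -> 39. No state change.

yes yes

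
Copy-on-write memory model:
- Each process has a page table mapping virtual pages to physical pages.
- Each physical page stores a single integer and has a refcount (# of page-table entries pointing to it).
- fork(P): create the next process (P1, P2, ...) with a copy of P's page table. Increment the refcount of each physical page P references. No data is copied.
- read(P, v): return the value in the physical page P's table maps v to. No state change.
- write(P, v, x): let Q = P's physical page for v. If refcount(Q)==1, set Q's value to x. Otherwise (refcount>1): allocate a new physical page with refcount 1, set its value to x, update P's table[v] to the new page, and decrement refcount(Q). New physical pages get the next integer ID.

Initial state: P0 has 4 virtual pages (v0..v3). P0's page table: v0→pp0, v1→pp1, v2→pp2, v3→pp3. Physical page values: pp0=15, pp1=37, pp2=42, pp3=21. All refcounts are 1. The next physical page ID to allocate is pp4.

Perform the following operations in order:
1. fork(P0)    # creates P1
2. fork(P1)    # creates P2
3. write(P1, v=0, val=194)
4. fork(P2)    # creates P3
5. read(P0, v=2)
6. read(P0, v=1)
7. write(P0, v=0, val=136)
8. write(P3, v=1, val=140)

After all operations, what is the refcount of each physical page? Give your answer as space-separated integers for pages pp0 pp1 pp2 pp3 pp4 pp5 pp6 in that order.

Op 1: fork(P0) -> P1. 4 ppages; refcounts: pp0:2 pp1:2 pp2:2 pp3:2
Op 2: fork(P1) -> P2. 4 ppages; refcounts: pp0:3 pp1:3 pp2:3 pp3:3
Op 3: write(P1, v0, 194). refcount(pp0)=3>1 -> COPY to pp4. 5 ppages; refcounts: pp0:2 pp1:3 pp2:3 pp3:3 pp4:1
Op 4: fork(P2) -> P3. 5 ppages; refcounts: pp0:3 pp1:4 pp2:4 pp3:4 pp4:1
Op 5: read(P0, v2) -> 42. No state change.
Op 6: read(P0, v1) -> 37. No state change.
Op 7: write(P0, v0, 136). refcount(pp0)=3>1 -> COPY to pp5. 6 ppages; refcounts: pp0:2 pp1:4 pp2:4 pp3:4 pp4:1 pp5:1
Op 8: write(P3, v1, 140). refcount(pp1)=4>1 -> COPY to pp6. 7 ppages; refcounts: pp0:2 pp1:3 pp2:4 pp3:4 pp4:1 pp5:1 pp6:1

Answer: 2 3 4 4 1 1 1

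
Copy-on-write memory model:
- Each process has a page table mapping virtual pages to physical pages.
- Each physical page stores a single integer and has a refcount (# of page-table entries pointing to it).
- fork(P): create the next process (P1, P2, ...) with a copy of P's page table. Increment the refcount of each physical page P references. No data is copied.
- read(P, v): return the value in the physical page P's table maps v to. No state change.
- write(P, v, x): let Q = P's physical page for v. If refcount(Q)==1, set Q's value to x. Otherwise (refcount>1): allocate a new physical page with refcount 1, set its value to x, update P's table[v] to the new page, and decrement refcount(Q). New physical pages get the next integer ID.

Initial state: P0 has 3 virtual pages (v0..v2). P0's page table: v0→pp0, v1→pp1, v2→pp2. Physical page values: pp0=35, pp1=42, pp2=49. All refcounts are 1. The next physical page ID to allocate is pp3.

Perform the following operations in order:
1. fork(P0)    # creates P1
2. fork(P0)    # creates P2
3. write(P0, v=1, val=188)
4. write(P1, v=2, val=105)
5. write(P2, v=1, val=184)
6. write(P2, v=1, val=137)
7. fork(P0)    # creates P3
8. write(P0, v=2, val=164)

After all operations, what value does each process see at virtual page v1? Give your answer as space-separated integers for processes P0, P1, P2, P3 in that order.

Answer: 188 42 137 188

Derivation:
Op 1: fork(P0) -> P1. 3 ppages; refcounts: pp0:2 pp1:2 pp2:2
Op 2: fork(P0) -> P2. 3 ppages; refcounts: pp0:3 pp1:3 pp2:3
Op 3: write(P0, v1, 188). refcount(pp1)=3>1 -> COPY to pp3. 4 ppages; refcounts: pp0:3 pp1:2 pp2:3 pp3:1
Op 4: write(P1, v2, 105). refcount(pp2)=3>1 -> COPY to pp4. 5 ppages; refcounts: pp0:3 pp1:2 pp2:2 pp3:1 pp4:1
Op 5: write(P2, v1, 184). refcount(pp1)=2>1 -> COPY to pp5. 6 ppages; refcounts: pp0:3 pp1:1 pp2:2 pp3:1 pp4:1 pp5:1
Op 6: write(P2, v1, 137). refcount(pp5)=1 -> write in place. 6 ppages; refcounts: pp0:3 pp1:1 pp2:2 pp3:1 pp4:1 pp5:1
Op 7: fork(P0) -> P3. 6 ppages; refcounts: pp0:4 pp1:1 pp2:3 pp3:2 pp4:1 pp5:1
Op 8: write(P0, v2, 164). refcount(pp2)=3>1 -> COPY to pp6. 7 ppages; refcounts: pp0:4 pp1:1 pp2:2 pp3:2 pp4:1 pp5:1 pp6:1
P0: v1 -> pp3 = 188
P1: v1 -> pp1 = 42
P2: v1 -> pp5 = 137
P3: v1 -> pp3 = 188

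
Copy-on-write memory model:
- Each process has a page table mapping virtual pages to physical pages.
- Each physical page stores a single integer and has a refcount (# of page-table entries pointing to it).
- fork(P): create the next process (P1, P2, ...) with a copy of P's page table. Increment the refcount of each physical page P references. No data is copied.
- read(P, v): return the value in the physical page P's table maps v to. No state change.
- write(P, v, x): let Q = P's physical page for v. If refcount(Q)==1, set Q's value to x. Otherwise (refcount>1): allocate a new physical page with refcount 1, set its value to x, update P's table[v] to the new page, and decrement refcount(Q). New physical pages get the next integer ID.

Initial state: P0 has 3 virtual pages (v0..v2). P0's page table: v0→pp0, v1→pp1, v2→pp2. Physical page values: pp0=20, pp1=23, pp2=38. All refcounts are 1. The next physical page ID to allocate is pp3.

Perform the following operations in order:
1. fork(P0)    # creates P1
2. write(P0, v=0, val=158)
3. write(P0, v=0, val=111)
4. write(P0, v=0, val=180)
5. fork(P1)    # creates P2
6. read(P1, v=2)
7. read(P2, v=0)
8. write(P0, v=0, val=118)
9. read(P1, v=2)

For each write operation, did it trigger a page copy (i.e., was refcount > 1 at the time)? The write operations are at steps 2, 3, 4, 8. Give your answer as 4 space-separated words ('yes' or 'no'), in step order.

Op 1: fork(P0) -> P1. 3 ppages; refcounts: pp0:2 pp1:2 pp2:2
Op 2: write(P0, v0, 158). refcount(pp0)=2>1 -> COPY to pp3. 4 ppages; refcounts: pp0:1 pp1:2 pp2:2 pp3:1
Op 3: write(P0, v0, 111). refcount(pp3)=1 -> write in place. 4 ppages; refcounts: pp0:1 pp1:2 pp2:2 pp3:1
Op 4: write(P0, v0, 180). refcount(pp3)=1 -> write in place. 4 ppages; refcounts: pp0:1 pp1:2 pp2:2 pp3:1
Op 5: fork(P1) -> P2. 4 ppages; refcounts: pp0:2 pp1:3 pp2:3 pp3:1
Op 6: read(P1, v2) -> 38. No state change.
Op 7: read(P2, v0) -> 20. No state change.
Op 8: write(P0, v0, 118). refcount(pp3)=1 -> write in place. 4 ppages; refcounts: pp0:2 pp1:3 pp2:3 pp3:1
Op 9: read(P1, v2) -> 38. No state change.

yes no no no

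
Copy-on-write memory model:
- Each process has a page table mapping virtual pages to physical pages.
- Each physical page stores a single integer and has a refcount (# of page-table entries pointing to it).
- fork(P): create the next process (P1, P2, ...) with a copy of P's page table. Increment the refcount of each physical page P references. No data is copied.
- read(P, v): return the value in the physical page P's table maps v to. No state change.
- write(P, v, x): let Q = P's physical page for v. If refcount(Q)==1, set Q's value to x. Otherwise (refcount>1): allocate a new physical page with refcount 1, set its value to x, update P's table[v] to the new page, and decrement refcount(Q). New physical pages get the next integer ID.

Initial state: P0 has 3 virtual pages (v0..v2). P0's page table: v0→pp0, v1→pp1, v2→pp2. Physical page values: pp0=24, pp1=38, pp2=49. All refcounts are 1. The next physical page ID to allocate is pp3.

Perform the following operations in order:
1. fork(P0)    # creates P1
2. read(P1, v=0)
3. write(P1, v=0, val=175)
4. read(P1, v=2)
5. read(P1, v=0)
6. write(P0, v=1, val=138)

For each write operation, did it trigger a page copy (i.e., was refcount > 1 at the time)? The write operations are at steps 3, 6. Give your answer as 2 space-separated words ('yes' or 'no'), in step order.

Op 1: fork(P0) -> P1. 3 ppages; refcounts: pp0:2 pp1:2 pp2:2
Op 2: read(P1, v0) -> 24. No state change.
Op 3: write(P1, v0, 175). refcount(pp0)=2>1 -> COPY to pp3. 4 ppages; refcounts: pp0:1 pp1:2 pp2:2 pp3:1
Op 4: read(P1, v2) -> 49. No state change.
Op 5: read(P1, v0) -> 175. No state change.
Op 6: write(P0, v1, 138). refcount(pp1)=2>1 -> COPY to pp4. 5 ppages; refcounts: pp0:1 pp1:1 pp2:2 pp3:1 pp4:1

yes yes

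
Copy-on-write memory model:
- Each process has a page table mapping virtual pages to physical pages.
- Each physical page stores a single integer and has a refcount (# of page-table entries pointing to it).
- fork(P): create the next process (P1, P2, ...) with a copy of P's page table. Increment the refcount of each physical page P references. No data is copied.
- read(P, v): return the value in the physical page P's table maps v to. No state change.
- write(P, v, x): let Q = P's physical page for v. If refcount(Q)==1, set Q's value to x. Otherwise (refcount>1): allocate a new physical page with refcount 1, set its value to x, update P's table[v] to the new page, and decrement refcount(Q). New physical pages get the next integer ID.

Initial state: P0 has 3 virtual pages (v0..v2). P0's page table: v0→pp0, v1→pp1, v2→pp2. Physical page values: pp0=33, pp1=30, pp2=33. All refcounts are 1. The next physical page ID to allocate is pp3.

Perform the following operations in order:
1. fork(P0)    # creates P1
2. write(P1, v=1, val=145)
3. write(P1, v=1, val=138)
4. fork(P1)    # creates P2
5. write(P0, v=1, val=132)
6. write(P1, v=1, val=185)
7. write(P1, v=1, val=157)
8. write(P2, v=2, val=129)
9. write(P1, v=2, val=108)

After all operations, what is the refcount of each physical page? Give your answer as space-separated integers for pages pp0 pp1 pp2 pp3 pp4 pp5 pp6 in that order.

Answer: 3 1 1 1 1 1 1

Derivation:
Op 1: fork(P0) -> P1. 3 ppages; refcounts: pp0:2 pp1:2 pp2:2
Op 2: write(P1, v1, 145). refcount(pp1)=2>1 -> COPY to pp3. 4 ppages; refcounts: pp0:2 pp1:1 pp2:2 pp3:1
Op 3: write(P1, v1, 138). refcount(pp3)=1 -> write in place. 4 ppages; refcounts: pp0:2 pp1:1 pp2:2 pp3:1
Op 4: fork(P1) -> P2. 4 ppages; refcounts: pp0:3 pp1:1 pp2:3 pp3:2
Op 5: write(P0, v1, 132). refcount(pp1)=1 -> write in place. 4 ppages; refcounts: pp0:3 pp1:1 pp2:3 pp3:2
Op 6: write(P1, v1, 185). refcount(pp3)=2>1 -> COPY to pp4. 5 ppages; refcounts: pp0:3 pp1:1 pp2:3 pp3:1 pp4:1
Op 7: write(P1, v1, 157). refcount(pp4)=1 -> write in place. 5 ppages; refcounts: pp0:3 pp1:1 pp2:3 pp3:1 pp4:1
Op 8: write(P2, v2, 129). refcount(pp2)=3>1 -> COPY to pp5. 6 ppages; refcounts: pp0:3 pp1:1 pp2:2 pp3:1 pp4:1 pp5:1
Op 9: write(P1, v2, 108). refcount(pp2)=2>1 -> COPY to pp6. 7 ppages; refcounts: pp0:3 pp1:1 pp2:1 pp3:1 pp4:1 pp5:1 pp6:1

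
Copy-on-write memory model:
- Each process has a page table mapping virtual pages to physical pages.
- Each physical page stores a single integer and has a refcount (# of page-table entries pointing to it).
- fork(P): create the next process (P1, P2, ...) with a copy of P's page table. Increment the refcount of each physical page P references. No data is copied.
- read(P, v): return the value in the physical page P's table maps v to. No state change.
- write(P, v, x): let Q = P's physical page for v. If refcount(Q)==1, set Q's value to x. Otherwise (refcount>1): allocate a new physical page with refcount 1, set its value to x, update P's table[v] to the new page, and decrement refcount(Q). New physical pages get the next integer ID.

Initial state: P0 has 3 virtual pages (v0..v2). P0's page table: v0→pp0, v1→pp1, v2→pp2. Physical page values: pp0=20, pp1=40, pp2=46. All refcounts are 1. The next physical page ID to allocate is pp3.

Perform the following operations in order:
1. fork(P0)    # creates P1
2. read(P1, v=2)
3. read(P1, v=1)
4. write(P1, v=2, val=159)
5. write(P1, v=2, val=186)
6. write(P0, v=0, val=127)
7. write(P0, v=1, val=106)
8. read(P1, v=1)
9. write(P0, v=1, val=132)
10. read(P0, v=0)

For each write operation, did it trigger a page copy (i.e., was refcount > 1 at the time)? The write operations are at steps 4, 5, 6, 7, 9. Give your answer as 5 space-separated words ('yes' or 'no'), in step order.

Op 1: fork(P0) -> P1. 3 ppages; refcounts: pp0:2 pp1:2 pp2:2
Op 2: read(P1, v2) -> 46. No state change.
Op 3: read(P1, v1) -> 40. No state change.
Op 4: write(P1, v2, 159). refcount(pp2)=2>1 -> COPY to pp3. 4 ppages; refcounts: pp0:2 pp1:2 pp2:1 pp3:1
Op 5: write(P1, v2, 186). refcount(pp3)=1 -> write in place. 4 ppages; refcounts: pp0:2 pp1:2 pp2:1 pp3:1
Op 6: write(P0, v0, 127). refcount(pp0)=2>1 -> COPY to pp4. 5 ppages; refcounts: pp0:1 pp1:2 pp2:1 pp3:1 pp4:1
Op 7: write(P0, v1, 106). refcount(pp1)=2>1 -> COPY to pp5. 6 ppages; refcounts: pp0:1 pp1:1 pp2:1 pp3:1 pp4:1 pp5:1
Op 8: read(P1, v1) -> 40. No state change.
Op 9: write(P0, v1, 132). refcount(pp5)=1 -> write in place. 6 ppages; refcounts: pp0:1 pp1:1 pp2:1 pp3:1 pp4:1 pp5:1
Op 10: read(P0, v0) -> 127. No state change.

yes no yes yes no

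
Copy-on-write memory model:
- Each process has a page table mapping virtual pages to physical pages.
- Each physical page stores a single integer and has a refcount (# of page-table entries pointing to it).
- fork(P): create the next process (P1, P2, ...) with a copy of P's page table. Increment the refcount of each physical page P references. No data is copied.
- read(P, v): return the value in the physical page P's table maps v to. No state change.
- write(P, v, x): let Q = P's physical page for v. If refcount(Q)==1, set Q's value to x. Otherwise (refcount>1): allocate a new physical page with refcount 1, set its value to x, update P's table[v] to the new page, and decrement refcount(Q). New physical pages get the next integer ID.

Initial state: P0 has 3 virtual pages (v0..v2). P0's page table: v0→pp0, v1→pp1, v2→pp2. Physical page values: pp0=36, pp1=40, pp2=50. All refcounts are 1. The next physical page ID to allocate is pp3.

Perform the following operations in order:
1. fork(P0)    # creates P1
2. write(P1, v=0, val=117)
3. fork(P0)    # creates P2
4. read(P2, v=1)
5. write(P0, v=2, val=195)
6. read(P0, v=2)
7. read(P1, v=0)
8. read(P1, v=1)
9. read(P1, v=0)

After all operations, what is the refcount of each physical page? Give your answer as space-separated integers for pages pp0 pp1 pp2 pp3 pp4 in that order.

Answer: 2 3 2 1 1

Derivation:
Op 1: fork(P0) -> P1. 3 ppages; refcounts: pp0:2 pp1:2 pp2:2
Op 2: write(P1, v0, 117). refcount(pp0)=2>1 -> COPY to pp3. 4 ppages; refcounts: pp0:1 pp1:2 pp2:2 pp3:1
Op 3: fork(P0) -> P2. 4 ppages; refcounts: pp0:2 pp1:3 pp2:3 pp3:1
Op 4: read(P2, v1) -> 40. No state change.
Op 5: write(P0, v2, 195). refcount(pp2)=3>1 -> COPY to pp4. 5 ppages; refcounts: pp0:2 pp1:3 pp2:2 pp3:1 pp4:1
Op 6: read(P0, v2) -> 195. No state change.
Op 7: read(P1, v0) -> 117. No state change.
Op 8: read(P1, v1) -> 40. No state change.
Op 9: read(P1, v0) -> 117. No state change.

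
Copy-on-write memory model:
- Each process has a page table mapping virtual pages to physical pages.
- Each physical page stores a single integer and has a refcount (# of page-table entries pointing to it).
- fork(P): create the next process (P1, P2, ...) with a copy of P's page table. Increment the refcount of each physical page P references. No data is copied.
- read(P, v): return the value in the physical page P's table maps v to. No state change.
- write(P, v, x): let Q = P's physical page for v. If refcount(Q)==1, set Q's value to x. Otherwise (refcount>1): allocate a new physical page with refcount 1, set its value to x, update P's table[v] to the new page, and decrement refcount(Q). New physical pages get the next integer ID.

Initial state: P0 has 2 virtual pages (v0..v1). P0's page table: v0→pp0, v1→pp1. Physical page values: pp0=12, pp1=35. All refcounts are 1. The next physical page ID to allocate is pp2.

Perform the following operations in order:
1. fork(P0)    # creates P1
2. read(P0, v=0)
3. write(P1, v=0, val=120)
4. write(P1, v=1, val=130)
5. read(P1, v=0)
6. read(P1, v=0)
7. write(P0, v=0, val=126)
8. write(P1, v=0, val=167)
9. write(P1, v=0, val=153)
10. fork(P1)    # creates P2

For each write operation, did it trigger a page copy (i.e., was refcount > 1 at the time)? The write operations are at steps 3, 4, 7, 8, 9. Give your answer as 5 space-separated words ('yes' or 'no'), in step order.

Op 1: fork(P0) -> P1. 2 ppages; refcounts: pp0:2 pp1:2
Op 2: read(P0, v0) -> 12. No state change.
Op 3: write(P1, v0, 120). refcount(pp0)=2>1 -> COPY to pp2. 3 ppages; refcounts: pp0:1 pp1:2 pp2:1
Op 4: write(P1, v1, 130). refcount(pp1)=2>1 -> COPY to pp3. 4 ppages; refcounts: pp0:1 pp1:1 pp2:1 pp3:1
Op 5: read(P1, v0) -> 120. No state change.
Op 6: read(P1, v0) -> 120. No state change.
Op 7: write(P0, v0, 126). refcount(pp0)=1 -> write in place. 4 ppages; refcounts: pp0:1 pp1:1 pp2:1 pp3:1
Op 8: write(P1, v0, 167). refcount(pp2)=1 -> write in place. 4 ppages; refcounts: pp0:1 pp1:1 pp2:1 pp3:1
Op 9: write(P1, v0, 153). refcount(pp2)=1 -> write in place. 4 ppages; refcounts: pp0:1 pp1:1 pp2:1 pp3:1
Op 10: fork(P1) -> P2. 4 ppages; refcounts: pp0:1 pp1:1 pp2:2 pp3:2

yes yes no no no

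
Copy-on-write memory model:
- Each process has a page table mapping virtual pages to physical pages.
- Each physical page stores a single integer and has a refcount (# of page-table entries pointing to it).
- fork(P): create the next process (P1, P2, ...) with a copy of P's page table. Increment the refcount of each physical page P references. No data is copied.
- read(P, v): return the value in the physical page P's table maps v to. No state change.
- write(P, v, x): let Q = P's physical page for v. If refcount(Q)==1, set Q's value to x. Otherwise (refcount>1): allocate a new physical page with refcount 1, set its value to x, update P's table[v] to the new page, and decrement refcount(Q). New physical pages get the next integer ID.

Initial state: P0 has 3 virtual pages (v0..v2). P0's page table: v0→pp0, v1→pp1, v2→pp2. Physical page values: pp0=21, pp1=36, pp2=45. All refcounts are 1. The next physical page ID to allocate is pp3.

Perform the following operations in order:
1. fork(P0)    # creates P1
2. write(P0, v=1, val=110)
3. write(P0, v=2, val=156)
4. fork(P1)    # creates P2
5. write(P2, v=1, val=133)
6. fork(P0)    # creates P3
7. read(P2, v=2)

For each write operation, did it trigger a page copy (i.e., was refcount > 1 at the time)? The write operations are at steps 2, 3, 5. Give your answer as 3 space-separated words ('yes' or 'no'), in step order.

Op 1: fork(P0) -> P1. 3 ppages; refcounts: pp0:2 pp1:2 pp2:2
Op 2: write(P0, v1, 110). refcount(pp1)=2>1 -> COPY to pp3. 4 ppages; refcounts: pp0:2 pp1:1 pp2:2 pp3:1
Op 3: write(P0, v2, 156). refcount(pp2)=2>1 -> COPY to pp4. 5 ppages; refcounts: pp0:2 pp1:1 pp2:1 pp3:1 pp4:1
Op 4: fork(P1) -> P2. 5 ppages; refcounts: pp0:3 pp1:2 pp2:2 pp3:1 pp4:1
Op 5: write(P2, v1, 133). refcount(pp1)=2>1 -> COPY to pp5. 6 ppages; refcounts: pp0:3 pp1:1 pp2:2 pp3:1 pp4:1 pp5:1
Op 6: fork(P0) -> P3. 6 ppages; refcounts: pp0:4 pp1:1 pp2:2 pp3:2 pp4:2 pp5:1
Op 7: read(P2, v2) -> 45. No state change.

yes yes yes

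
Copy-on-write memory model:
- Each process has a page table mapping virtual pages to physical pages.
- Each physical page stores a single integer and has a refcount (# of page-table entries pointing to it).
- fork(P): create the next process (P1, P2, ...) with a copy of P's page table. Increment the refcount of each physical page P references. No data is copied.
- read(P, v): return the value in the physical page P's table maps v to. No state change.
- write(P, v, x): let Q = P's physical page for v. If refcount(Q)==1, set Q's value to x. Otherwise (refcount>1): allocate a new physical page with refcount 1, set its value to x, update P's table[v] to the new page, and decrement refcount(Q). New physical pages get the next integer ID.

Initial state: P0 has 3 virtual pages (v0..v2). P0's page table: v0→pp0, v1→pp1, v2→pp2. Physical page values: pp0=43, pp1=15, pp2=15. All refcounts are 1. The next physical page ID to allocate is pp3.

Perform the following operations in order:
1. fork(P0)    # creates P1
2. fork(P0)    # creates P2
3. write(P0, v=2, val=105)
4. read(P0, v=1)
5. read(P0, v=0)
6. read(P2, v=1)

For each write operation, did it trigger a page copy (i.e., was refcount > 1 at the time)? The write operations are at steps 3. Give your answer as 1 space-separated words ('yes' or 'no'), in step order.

Op 1: fork(P0) -> P1. 3 ppages; refcounts: pp0:2 pp1:2 pp2:2
Op 2: fork(P0) -> P2. 3 ppages; refcounts: pp0:3 pp1:3 pp2:3
Op 3: write(P0, v2, 105). refcount(pp2)=3>1 -> COPY to pp3. 4 ppages; refcounts: pp0:3 pp1:3 pp2:2 pp3:1
Op 4: read(P0, v1) -> 15. No state change.
Op 5: read(P0, v0) -> 43. No state change.
Op 6: read(P2, v1) -> 15. No state change.

yes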